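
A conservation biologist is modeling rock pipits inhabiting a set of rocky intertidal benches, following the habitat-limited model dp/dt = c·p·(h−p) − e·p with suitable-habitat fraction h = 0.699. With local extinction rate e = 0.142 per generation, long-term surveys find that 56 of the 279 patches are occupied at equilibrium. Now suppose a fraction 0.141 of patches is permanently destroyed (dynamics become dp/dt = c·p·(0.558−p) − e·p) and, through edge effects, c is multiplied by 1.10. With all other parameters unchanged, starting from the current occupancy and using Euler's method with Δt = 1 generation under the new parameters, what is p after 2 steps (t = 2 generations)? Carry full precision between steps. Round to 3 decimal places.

Observed p* = 56/279 = 0.20072.
Balance c(h−p*) = e gives c = e/(0.699 − 0.20072) = 0.142/0.49828 = 0.28498.
Starting from p₀ = 0.20072; update p ← p + (dp/dt)·Δt with the new parameters.
step 1: Δp = -0.00602, p = 0.19470
step 2: Δp = -0.00547, p = 0.18922

0.189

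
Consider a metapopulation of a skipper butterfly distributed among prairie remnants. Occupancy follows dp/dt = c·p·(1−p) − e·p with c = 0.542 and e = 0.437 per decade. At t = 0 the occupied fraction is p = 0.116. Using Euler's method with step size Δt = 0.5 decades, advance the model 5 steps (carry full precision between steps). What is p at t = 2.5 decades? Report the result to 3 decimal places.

Update rule: p ← p + [c·p·(1−p) − e·p]·Δt with Δt = 0.5.
p: 0.11600 → 0.11844  (Δp = +0.00244)
p: 0.11844 → 0.12086  (Δp = +0.00242)
p: 0.12086 → 0.12325  (Δp = +0.00239)
p: 0.12325 → 0.12560  (Δp = +0.00235)
p: 0.12560 → 0.12792  (Δp = +0.00232)

0.128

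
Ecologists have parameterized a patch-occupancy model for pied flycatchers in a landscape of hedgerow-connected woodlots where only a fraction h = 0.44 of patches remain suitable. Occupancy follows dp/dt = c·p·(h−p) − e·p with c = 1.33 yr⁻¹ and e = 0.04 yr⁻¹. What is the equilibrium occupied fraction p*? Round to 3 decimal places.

Setting dp/dt = 0 and dividing by p* gives c·(h−p*) = e.
So p* = h − e/c = 0.44 − 0.04/1.33 = 0.44 − 0.0301 = 0.4099.

0.410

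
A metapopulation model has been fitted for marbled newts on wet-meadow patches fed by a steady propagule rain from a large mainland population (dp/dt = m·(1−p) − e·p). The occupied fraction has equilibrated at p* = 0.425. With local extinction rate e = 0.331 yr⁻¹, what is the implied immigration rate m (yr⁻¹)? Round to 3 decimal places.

At equilibrium m(1−p*) = e·p*, so m = e·p*/(1−p*).
m = 0.331 × 0.425 / 0.5750 = 0.1407/0.5750 = 0.2447.

0.245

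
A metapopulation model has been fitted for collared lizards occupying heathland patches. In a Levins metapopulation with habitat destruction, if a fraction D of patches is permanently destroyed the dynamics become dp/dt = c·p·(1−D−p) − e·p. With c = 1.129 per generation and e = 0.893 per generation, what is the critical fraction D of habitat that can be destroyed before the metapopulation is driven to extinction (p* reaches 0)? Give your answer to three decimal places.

0.209

The nontrivial equilibrium is p* = (1−D) − e/c; extinction occurs when this hits zero.
So D_crit = 1 − e/c = 1 − 0.893/1.129 = 1 − 0.7910 = 0.2090.
This equals the undisturbed p*, a classic result of Lande's extension.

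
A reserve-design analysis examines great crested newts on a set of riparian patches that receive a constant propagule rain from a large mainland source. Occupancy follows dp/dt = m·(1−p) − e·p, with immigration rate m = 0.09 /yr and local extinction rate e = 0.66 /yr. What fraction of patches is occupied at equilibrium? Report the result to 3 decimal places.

0.120

Setting dp/dt = 0: m − m·p* = e·p*, so m = (m+e)·p*.
p* = m/(m+e) = 0.09/(0.09+0.66) = 0.09/0.7500 = 0.1200.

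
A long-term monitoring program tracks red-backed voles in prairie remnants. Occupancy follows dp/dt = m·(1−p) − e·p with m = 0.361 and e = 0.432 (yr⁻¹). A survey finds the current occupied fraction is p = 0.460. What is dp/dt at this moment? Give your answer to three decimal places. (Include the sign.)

Colonization term: m·(1−p) = 0.361×0.5400 = 0.19494.
Extinction term: e·p = 0.19872.
dp/dt = 0.19494 − 0.19872 = -0.00378.

-0.004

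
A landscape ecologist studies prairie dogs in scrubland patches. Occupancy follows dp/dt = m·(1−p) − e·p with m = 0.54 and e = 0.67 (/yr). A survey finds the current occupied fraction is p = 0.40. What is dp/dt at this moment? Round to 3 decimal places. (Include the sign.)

Colonization term: m·(1−p) = 0.54×0.6000 = 0.32400.
Extinction term: e·p = 0.26800.
dp/dt = 0.32400 − 0.26800 = 0.05600.

0.056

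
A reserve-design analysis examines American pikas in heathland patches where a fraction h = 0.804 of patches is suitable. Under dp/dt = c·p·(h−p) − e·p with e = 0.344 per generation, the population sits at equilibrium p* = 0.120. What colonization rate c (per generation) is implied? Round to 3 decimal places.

0.503

At equilibrium c(h−p*) = e, so c = e/(h−p*).
c = 0.344/(0.804 − 0.120) = 0.344/0.6840 = 0.5029.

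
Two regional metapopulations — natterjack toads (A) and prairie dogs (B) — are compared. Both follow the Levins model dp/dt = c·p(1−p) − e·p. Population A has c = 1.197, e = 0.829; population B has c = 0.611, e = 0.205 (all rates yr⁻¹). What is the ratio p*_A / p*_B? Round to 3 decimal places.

A: p*_A = 1 − 0.829/1.197 = 0.3074.
B: p*_B = 1 − 0.205/0.611 = 0.6645.
p*_A / p*_B = 0.3074/0.6645 = 0.4627.

0.463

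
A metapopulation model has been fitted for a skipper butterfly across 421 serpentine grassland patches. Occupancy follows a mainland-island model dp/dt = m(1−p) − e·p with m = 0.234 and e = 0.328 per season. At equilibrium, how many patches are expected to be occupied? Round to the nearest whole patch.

p* = m/(m+e) = 0.234/0.5620 = 0.4164.
Expected occupied patches = N × p* = 421 × 0.4164 = 175.29 ≈ 175.

175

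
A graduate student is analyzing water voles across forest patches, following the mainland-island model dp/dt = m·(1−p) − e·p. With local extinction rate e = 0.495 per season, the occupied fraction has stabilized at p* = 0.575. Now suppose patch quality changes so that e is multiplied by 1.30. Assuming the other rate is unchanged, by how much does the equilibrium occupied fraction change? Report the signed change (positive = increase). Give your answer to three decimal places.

-0.065

Balance m(1−p*) = e·p* gives m = e·p*/(1−p*) = 0.495×0.57500/0.42500 = 0.66971.
New p* = m/(m+e) = 0.66971/(0.66971+0.64350) = 0.50998.
Δp* = 0.50998 − 0.57500 = -0.06502.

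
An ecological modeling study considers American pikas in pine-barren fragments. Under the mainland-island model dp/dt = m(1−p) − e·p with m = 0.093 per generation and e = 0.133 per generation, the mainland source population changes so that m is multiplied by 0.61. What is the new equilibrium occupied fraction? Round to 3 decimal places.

Before: p* = 0.093/(0.093+0.133) = 0.4115.
After: m = 0.05673, e = 0.133; p* = 0.05673/0.1897 = 0.2990.

0.299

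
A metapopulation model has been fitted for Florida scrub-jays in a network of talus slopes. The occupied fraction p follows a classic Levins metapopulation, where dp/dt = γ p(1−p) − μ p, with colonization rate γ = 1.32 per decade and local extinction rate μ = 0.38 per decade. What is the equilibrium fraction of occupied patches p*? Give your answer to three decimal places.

0.712

At equilibrium, colonization balances extinction: γ·p*·(1−p*) = μ·p*.
So p* = 1 − μ/γ = 1 − 0.38/1.32 = 1 − 0.2879 = 0.7121.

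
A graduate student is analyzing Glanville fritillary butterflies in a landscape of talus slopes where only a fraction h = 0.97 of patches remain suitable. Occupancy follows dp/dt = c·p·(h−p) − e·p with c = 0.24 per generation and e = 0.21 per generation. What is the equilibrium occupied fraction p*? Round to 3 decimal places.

Setting dp/dt = 0 and dividing by p* gives c·(h−p*) = e.
So p* = h − e/c = 0.97 − 0.21/0.24 = 0.97 − 0.8750 = 0.0950.

0.095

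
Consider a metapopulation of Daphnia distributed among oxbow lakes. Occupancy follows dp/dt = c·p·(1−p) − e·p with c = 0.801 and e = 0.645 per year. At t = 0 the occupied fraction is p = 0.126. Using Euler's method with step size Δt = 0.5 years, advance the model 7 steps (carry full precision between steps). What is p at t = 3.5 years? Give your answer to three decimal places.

0.148

Update rule: p ← p + [c·p·(1−p) − e·p]·Δt with Δt = 0.5.
t = 0.5: p = 0.12600 + (+0.00347) = 0.12947
t = 1: p = 0.12947 + (+0.00339) = 0.13285
t = 1.5: p = 0.13285 + (+0.00329) = 0.13615
t = 2: p = 0.13615 + (+0.00320) = 0.13934
t = 2.5: p = 0.13934 + (+0.00309) = 0.14244
t = 3: p = 0.14244 + (+0.00298) = 0.14542
t = 3.5: p = 0.14542 + (+0.00287) = 0.14829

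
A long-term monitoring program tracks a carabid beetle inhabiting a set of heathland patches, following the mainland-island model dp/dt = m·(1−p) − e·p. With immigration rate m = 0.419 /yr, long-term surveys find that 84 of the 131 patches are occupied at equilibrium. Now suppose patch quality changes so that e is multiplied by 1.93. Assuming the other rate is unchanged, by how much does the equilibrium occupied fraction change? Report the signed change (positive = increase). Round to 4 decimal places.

Observed p* = 84/131 = 0.64122.
Balance m(1−p*) = e·p* gives e = m(1−p*)/p* = 0.419×0.35878/0.64122 = 0.23444.
New p* = m/(m+e) = 0.41900/(0.41900+0.45247) = 0.48080.
Δp* = 0.48080 − 0.64122 = -0.16042.

-0.1604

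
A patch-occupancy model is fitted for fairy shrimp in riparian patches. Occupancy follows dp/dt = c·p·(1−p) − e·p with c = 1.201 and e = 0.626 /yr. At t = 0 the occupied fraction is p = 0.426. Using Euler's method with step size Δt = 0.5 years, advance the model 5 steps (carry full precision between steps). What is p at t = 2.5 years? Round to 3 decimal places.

Update rule: p ← p + [c·p·(1−p) − e·p]·Δt with Δt = 0.5.
  1  |  dp/dt·Δt = +0.013499  |  p_1 = 0.439499
  2  |  dp/dt·Δt = +0.010364  |  p_2 = 0.449863
  3  |  dp/dt·Δt = +0.007809  |  p_3 = 0.457671
  4  |  dp/dt·Δt = +0.005798  |  p_4 = 0.463469
  5  |  dp/dt·Δt = +0.004258  |  p_5 = 0.467727

0.468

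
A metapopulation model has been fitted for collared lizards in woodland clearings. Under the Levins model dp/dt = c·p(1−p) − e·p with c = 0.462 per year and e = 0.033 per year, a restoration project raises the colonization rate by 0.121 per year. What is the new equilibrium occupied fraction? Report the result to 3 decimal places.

Before: p* = 1 − 0.033/0.462 = 0.9286.
After the change, c = 0.583, e = 0.033, so p* = 1 − 0.033/0.583 = 0.9434.

0.943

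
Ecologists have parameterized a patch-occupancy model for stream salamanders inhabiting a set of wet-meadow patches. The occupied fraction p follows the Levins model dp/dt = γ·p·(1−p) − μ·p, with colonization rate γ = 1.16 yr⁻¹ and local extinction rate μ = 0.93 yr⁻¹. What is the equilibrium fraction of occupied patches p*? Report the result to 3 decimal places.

0.198

Setting dp/dt = 0 and dividing through by p* gives γ·(1−p*) = μ.
So p* = 1 − μ/γ = 1 − 0.93/1.16 = 1 − 0.8017 = 0.1983.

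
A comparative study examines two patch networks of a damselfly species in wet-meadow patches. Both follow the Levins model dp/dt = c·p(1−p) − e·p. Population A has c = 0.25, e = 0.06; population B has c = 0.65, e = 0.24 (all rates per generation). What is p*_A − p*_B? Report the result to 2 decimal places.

0.13

A: p*_A = 1 − 0.06/0.25 = 0.7600.
B: p*_B = 1 − 0.24/0.65 = 0.6308.
p*_A − p*_B = 0.7600 − 0.6308 = 0.1292.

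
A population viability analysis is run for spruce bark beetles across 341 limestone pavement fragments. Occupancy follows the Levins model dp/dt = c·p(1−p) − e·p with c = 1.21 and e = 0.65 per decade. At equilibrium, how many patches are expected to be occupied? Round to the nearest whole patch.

p* = 1 − e/c = 1 − 0.65/1.21 = 0.4628.
Expected occupied patches = N × p* = 341 × 0.4628 = 157.82 ≈ 158.

158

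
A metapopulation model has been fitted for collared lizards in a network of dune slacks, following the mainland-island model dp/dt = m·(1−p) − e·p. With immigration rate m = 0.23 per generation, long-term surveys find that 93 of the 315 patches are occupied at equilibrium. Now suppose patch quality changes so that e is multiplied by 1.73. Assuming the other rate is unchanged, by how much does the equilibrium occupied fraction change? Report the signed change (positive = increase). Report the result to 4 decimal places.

-0.1003

Observed p* = 93/315 = 0.29524.
Balance m(1−p*) = e·p* gives e = m(1−p*)/p* = 0.23×0.70476/0.29524 = 0.54903.
New p* = m/(m+e) = 0.23000/(0.23000+0.94982) = 0.19494.
Δp* = 0.19494 − 0.29524 = -0.10030.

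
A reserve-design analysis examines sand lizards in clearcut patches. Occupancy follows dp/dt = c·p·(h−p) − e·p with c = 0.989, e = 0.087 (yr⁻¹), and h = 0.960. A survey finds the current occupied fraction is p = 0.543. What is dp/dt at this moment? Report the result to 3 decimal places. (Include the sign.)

0.177

Colonization term: c·p·(h−p) = 0.989×0.543×0.4170 = 0.22394.
Extinction term: e·p = 0.04724.
dp/dt = 0.22394 − 0.04724 = 0.17670.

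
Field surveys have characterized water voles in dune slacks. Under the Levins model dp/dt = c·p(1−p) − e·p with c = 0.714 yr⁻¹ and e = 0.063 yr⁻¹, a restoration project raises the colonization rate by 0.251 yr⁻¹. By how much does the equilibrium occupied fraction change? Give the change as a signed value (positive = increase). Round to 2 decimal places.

Before: p* = 1 − 0.063/0.714 = 0.9118.
After the change, c = 0.965, e = 0.063, so p* = 1 − 0.063/0.965 = 0.9347.
Δp* = 0.9347 − 0.9118 = +0.0230.

0.02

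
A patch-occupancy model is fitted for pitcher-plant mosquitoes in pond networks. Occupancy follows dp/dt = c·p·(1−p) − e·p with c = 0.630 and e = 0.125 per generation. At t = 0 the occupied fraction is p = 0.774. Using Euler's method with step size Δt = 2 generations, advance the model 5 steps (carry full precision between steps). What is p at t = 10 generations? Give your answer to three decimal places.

Update rule: p ← p + [c·p·(1−p) − e·p]·Δt with Δt = 2.
  1  |  dp/dt·Δt = +0.026904  |  p_1 = 0.800904
  2  |  dp/dt·Δt = +0.000689  |  p_2 = 0.801594
  3  |  dp/dt·Δt = -0.000006  |  p_3 = 0.801587
  4  |  dp/dt·Δt = +0.000000  |  p_4 = 0.801587
  5  |  dp/dt·Δt = -0.000000  |  p_5 = 0.801587

0.802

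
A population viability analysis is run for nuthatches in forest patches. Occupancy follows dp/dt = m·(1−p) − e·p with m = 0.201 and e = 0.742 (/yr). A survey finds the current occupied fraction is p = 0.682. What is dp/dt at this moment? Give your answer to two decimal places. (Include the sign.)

Colonization term: m·(1−p) = 0.201×0.3180 = 0.06392.
Extinction term: e·p = 0.50604.
dp/dt = 0.06392 − 0.50604 = -0.44213.

-0.44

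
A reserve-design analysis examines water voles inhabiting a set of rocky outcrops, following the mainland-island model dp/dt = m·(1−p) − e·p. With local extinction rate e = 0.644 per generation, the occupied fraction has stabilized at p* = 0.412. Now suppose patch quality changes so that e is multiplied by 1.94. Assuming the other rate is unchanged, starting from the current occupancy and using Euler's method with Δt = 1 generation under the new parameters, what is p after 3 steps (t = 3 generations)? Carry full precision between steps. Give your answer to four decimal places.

0.2149

Balance m(1−p*) = e·p* gives m = e·p*/(1−p*) = 0.644×0.41200/0.58800 = 0.45124.
Starting from p₀ = 0.41200; update p ← p + (dp/dt)·Δt with the new parameters.
p: 0.41200 → 0.16259  (Δp = -0.24941)
p: 0.16259 → 0.33733  (Δp = +0.17473)
p: 0.33733 → 0.21491  (Δp = -0.12242)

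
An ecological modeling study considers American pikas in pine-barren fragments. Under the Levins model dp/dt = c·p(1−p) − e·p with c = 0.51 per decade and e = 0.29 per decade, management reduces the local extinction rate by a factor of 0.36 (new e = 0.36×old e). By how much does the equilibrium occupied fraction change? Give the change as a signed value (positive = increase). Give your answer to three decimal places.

0.364

Before: p* = 1 − 0.29/0.51 = 0.4314.
After the change, c = 0.51, e = 0.1044, so p* = 1 − 0.1044/0.51 = 0.7953.
Δp* = 0.7953 − 0.4314 = +0.3639.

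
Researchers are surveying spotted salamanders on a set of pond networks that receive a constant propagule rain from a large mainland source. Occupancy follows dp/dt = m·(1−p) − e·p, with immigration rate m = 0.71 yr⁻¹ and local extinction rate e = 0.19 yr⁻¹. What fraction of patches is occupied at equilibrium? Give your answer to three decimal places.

Setting dp/dt = 0: m − m·p* = e·p*, so m = (m+e)·p*.
p* = m/(m+e) = 0.71/(0.71+0.19) = 0.71/0.9000 = 0.7889.

0.789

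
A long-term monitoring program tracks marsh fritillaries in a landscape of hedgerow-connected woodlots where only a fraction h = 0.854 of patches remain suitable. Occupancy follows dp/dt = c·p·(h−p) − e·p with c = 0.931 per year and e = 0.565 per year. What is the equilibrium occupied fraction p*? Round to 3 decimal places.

Setting dp/dt = 0 and dividing by p* gives c·(h−p*) = e.
So p* = h − e/c = 0.854 − 0.565/0.931 = 0.854 − 0.6069 = 0.2471.

0.247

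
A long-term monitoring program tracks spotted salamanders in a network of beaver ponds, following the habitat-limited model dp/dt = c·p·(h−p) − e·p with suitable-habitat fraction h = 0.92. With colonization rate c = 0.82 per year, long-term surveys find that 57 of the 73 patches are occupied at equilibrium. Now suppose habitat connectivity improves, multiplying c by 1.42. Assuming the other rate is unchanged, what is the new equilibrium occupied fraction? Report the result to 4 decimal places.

0.8220

Observed p* = 57/73 = 0.78082.
Balance c(h−p*) = e gives e = 0.82×(0.92 − 0.78082) = 0.11413.
New p* = 0.92 − e/c = 0.92 − 0.11413/1.16440 = 0.82198.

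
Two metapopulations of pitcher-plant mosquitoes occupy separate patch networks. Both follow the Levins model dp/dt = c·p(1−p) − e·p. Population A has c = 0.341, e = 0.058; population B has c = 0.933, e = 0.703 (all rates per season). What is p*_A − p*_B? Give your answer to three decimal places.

0.583

A: p*_A = 1 − 0.058/0.341 = 0.8299.
B: p*_B = 1 − 0.703/0.933 = 0.2465.
p*_A − p*_B = 0.8299 − 0.2465 = 0.5834.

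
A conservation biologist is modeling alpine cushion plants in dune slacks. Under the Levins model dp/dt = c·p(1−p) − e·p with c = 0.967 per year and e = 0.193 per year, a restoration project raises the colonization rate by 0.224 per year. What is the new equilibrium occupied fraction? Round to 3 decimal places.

0.838

Before: p* = 1 − 0.193/0.967 = 0.8004.
After the change, c = 1.191, e = 0.193, so p* = 1 − 0.193/1.191 = 0.8380.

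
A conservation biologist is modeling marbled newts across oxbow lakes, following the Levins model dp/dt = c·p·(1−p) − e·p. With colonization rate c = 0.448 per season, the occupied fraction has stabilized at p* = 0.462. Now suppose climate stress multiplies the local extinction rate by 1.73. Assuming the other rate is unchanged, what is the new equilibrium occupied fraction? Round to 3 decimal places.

0.069

Balance c(1−p*) = e gives e = 0.448×(1 − 0.46200) = 0.24102.
New p* = 1 − e/c = 1 − 0.41696/0.44800 = 0.06929.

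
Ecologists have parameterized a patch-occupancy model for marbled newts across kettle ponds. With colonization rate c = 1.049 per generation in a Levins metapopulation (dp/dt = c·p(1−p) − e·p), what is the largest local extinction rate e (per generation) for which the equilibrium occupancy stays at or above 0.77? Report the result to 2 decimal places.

1 − e/c ≥ 0.77 ⇒ e ≤ c(1 − 0.77) = 1.049 × 0.2300.
e_max = 0.2413.

0.24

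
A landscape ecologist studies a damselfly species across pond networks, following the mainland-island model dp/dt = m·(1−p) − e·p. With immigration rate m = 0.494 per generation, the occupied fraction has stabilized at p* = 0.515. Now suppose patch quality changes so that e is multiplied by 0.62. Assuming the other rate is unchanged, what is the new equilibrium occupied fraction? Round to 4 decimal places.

0.6314

Balance m(1−p*) = e·p* gives e = m(1−p*)/p* = 0.494×0.48500/0.51500 = 0.46522.
New p* = m/(m+e) = 0.49400/(0.49400+0.28844) = 0.63136.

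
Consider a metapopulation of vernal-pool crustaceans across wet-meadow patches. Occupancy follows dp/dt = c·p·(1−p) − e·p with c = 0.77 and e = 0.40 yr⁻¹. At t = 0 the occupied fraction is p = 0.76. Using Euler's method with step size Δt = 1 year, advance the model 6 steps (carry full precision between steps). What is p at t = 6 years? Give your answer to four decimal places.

0.4889

Update rule: p ← p + [c·p·(1−p) − e·p]·Δt with Δt = 1.
p: 0.76000 → 0.59645  (Δp = -0.16355)
p: 0.59645 → 0.54321  (Δp = -0.05324)
p: 0.54321 → 0.51699  (Δp = -0.02622)
p: 0.51699 → 0.50247  (Δp = -0.01452)
p: 0.50247 → 0.49398  (Δp = -0.00849)
p: 0.49398 → 0.48886  (Δp = -0.00512)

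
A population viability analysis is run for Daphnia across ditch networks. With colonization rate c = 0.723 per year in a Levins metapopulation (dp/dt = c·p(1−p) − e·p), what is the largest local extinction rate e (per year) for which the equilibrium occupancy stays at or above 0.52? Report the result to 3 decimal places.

1 − e/c ≥ 0.52 ⇒ e ≤ c(1 − 0.52) = 0.723 × 0.4800.
e_max = 0.3470.

0.347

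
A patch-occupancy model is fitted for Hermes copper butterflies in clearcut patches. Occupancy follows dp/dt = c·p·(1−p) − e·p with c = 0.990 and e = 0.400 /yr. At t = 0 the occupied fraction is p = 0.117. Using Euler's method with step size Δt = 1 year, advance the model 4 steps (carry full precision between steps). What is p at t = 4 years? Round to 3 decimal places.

0.417

Update rule: p ← p + [c·p·(1−p) − e·p]·Δt with Δt = 1.
step 1: Δp = +0.05548, p = 0.17248
step 2: Δp = +0.07231, p = 0.24479
step 3: Δp = +0.08510, p = 0.32989
step 4: Δp = +0.08690, p = 0.41679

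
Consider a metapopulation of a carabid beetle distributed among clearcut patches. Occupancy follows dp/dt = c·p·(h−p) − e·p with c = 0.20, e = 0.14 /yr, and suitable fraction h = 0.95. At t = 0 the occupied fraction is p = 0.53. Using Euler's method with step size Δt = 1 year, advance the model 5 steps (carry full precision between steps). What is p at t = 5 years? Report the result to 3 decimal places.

Update rule: p ← p + [c·p·(h−p) − e·p]·Δt with Δt = 1.
p: 0.53000 → 0.50032  (Δp = -0.02968)
p: 0.50032 → 0.47527  (Δp = -0.02505)
p: 0.47527 → 0.45386  (Δp = -0.02141)
p: 0.45386 → 0.43535  (Δp = -0.01850)
p: 0.43535 → 0.41922  (Δp = -0.01614)

0.419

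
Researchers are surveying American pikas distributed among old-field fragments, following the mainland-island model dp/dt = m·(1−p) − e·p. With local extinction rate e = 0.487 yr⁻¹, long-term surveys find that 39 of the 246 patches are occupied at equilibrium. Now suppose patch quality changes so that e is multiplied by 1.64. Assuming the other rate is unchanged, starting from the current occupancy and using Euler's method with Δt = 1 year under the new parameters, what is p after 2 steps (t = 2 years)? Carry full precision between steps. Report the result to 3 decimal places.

Observed p* = 39/246 = 0.15854.
Balance m(1−p*) = e·p* gives m = e·p*/(1−p*) = 0.487×0.15854/0.84146 = 0.09175.
Starting from p₀ = 0.15854; update p ← p + (dp/dt)·Δt with the new parameters.
p: 0.15854 → 0.10912  (Δp = -0.04941)
p: 0.10912 → 0.10371  (Δp = -0.00541)

0.104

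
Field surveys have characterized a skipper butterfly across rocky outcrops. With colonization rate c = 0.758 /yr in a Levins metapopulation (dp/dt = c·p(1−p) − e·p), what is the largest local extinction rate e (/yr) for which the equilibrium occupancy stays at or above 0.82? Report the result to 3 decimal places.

1 − e/c ≥ 0.82 ⇒ e ≤ c(1 − 0.82) = 0.758 × 0.1800.
e_max = 0.1364.

0.136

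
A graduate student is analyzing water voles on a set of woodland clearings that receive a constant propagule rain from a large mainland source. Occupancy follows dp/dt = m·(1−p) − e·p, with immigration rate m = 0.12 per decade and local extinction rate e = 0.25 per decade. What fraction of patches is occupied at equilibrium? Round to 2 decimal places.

0.32

Setting dp/dt = 0: m − m·p* = e·p*, so m = (m+e)·p*.
p* = m/(m+e) = 0.12/(0.12+0.25) = 0.12/0.3700 = 0.3243.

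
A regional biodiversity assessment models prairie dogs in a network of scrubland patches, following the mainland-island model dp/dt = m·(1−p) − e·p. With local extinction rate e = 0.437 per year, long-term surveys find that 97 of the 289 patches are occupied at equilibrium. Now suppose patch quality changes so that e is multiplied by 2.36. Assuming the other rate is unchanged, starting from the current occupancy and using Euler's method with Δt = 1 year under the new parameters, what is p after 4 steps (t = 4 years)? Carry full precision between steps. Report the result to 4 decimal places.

0.1770

Observed p* = 97/289 = 0.33564.
Balance m(1−p*) = e·p* gives m = e·p*/(1−p*) = 0.437×0.33564/0.66436 = 0.22078.
Starting from p₀ = 0.33564; update p ← p + (dp/dt)·Δt with the new parameters.
step 1: Δp = -0.19948, p = 0.13616
step 2: Δp = +0.05029, p = 0.18645
step 3: Δp = -0.01268, p = 0.17377
step 4: Δp = +0.00320, p = 0.17697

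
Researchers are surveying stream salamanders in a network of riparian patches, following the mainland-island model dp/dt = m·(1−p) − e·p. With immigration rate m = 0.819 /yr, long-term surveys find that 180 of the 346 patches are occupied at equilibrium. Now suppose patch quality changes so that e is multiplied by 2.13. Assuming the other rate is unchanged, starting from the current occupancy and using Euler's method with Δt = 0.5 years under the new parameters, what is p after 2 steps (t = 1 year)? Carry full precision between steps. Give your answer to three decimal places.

0.346

Observed p* = 180/346 = 0.52023.
Balance m(1−p*) = e·p* gives e = m(1−p*)/p* = 0.819×0.47977/0.52023 = 0.75530.
Starting from p₀ = 0.52023; update p ← p + (dp/dt)·Δt with the new parameters.
p: 0.52023 → 0.29823  (Δp = -0.22201)
p: 0.29823 → 0.34571  (Δp = +0.04749)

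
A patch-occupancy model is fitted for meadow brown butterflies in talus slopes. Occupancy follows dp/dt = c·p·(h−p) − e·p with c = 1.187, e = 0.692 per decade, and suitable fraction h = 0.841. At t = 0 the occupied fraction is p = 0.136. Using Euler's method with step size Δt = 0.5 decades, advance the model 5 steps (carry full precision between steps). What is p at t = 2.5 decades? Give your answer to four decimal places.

0.1828

Update rule: p ← p + [c·p·(h−p) − e·p]·Δt with Δt = 0.5.
  1  |  dp/dt·Δt = +0.009849  |  p_1 = 0.145849
  2  |  dp/dt·Δt = +0.009709  |  p_2 = 0.155558
  3  |  dp/dt·Δt = +0.009459  |  p_3 = 0.165018
  4  |  dp/dt·Δt = +0.009108  |  p_4 = 0.174126
  5  |  dp/dt·Δt = +0.008670  |  p_5 = 0.182796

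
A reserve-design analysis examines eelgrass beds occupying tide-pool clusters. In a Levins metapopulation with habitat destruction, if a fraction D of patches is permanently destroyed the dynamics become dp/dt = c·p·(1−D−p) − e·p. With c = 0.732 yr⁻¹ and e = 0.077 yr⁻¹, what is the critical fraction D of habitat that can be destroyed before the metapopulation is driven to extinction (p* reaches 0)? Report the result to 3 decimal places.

The nontrivial equilibrium is p* = (1−D) − e/c; extinction occurs when this hits zero.
So D_crit = 1 − e/c = 1 − 0.077/0.732 = 1 − 0.1052 = 0.8948.
This equals the undisturbed p*, a classic result of Lande's extension.

0.895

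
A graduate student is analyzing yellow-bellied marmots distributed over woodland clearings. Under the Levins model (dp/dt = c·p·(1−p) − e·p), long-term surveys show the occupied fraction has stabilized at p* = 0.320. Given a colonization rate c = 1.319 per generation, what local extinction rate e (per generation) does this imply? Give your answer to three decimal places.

0.897

At equilibrium c(1−p*) = e.
e = 1.319 × (1 − 0.320) = 1.319 × 0.6800 = 0.8969.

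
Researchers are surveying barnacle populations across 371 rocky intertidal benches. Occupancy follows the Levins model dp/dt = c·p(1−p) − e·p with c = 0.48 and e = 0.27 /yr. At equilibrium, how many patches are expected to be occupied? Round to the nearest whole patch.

p* = 1 − e/c = 1 − 0.27/0.48 = 0.4375.
Expected occupied patches = N × p* = 371 × 0.4375 = 162.31 ≈ 162.

162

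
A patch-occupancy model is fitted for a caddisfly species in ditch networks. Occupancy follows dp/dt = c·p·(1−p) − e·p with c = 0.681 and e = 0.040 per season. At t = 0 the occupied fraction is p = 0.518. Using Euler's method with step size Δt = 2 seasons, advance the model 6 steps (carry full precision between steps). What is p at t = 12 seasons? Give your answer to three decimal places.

Update rule: p ← p + [c·p·(1−p) − e·p]·Δt with Δt = 2.
p: 0.51800 → 0.81662  (Δp = +0.29862)
p: 0.81662 → 0.95525  (Δp = +0.13863)
p: 0.95525 → 0.93705  (Δp = -0.01820)
p: 0.93705 → 0.94243  (Δp = +0.00538)
p: 0.94243 → 0.94093  (Δp = -0.00149)
p: 0.94093 → 0.94136  (Δp = +0.00042)

0.941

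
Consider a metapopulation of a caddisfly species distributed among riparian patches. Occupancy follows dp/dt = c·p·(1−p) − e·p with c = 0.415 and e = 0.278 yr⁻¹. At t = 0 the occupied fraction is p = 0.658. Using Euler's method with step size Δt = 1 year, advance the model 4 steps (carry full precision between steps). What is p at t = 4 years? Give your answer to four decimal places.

0.4453

Update rule: p ← p + [c·p·(1−p) − e·p]·Δt with Δt = 1.
t = 1: p = 0.65800 + (-0.08953) = 0.56847
t = 2: p = 0.56847 + (-0.05623) = 0.51224
t = 3: p = 0.51224 + (-0.03871) = 0.47352
t = 4: p = 0.47352 + (-0.02818) = 0.44534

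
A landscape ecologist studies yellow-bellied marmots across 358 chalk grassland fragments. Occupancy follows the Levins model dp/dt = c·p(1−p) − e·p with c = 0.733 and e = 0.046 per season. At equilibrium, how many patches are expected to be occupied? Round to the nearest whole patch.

336

p* = 1 − e/c = 1 − 0.046/0.733 = 0.9372.
Expected occupied patches = N × p* = 358 × 0.9372 = 335.53 ≈ 336.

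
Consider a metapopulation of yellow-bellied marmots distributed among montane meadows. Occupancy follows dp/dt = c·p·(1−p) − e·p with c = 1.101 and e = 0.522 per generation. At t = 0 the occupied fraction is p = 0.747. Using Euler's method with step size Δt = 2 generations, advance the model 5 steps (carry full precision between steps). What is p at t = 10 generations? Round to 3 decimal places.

Update rule: p ← p + [c·p·(1−p) − e·p]·Δt with Δt = 2.
t = 2: p = 0.74700 + (-0.36371) = 0.38329
t = 4: p = 0.38329 + (+0.12035) = 0.50364
t = 6: p = 0.50364 + (+0.02467) = 0.52831
t = 8: p = 0.52831 + (-0.00282) = 0.52549
t = 10: p = 0.52549 + (+0.00046) = 0.52595

0.526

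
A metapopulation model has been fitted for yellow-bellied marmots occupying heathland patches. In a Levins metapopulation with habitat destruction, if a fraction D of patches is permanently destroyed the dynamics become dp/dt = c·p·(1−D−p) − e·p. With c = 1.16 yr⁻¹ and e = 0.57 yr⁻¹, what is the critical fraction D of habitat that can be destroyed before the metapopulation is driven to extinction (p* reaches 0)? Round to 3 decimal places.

The nontrivial equilibrium is p* = (1−D) − e/c; extinction occurs when this hits zero.
So D_crit = 1 − e/c = 1 − 0.57/1.16 = 1 − 0.4914 = 0.5086.
This equals the undisturbed p*, a classic result of Lande's extension.

0.509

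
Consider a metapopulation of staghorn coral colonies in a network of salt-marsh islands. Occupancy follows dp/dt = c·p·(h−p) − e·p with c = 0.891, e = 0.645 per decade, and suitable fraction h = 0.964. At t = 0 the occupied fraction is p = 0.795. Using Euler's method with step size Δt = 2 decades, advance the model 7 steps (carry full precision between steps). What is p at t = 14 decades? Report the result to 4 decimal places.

0.0626

Update rule: p ← p + [c·p·(h−p) − e·p]·Δt with Δt = 2.
p: 0.79500 → 0.00887  (Δp = -0.78613)
p: 0.00887 → 0.01253  (Δp = +0.00366)
p: 0.01253 → 0.01761  (Δp = +0.00508)
p: 0.01761 → 0.02459  (Δp = +0.00698)
p: 0.02459 → 0.03403  (Δp = +0.00944)
p: 0.03403 → 0.04652  (Δp = +0.01250)
p: 0.04652 → 0.06257  (Δp = +0.01605)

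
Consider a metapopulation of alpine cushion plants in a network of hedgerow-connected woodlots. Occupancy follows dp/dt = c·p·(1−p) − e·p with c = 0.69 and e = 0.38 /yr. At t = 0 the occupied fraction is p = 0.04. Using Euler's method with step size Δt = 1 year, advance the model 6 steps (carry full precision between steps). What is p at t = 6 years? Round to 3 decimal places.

Update rule: p ← p + [c·p·(1−p) − e·p]·Δt with Δt = 1.
step 1: Δp = +0.01130, p = 0.05130
step 2: Δp = +0.01409, p = 0.06538
step 3: Δp = +0.01732, p = 0.08270
step 4: Δp = +0.02092, p = 0.10362
step 5: Δp = +0.02471, p = 0.12833
step 6: Δp = +0.02842, p = 0.15675

0.157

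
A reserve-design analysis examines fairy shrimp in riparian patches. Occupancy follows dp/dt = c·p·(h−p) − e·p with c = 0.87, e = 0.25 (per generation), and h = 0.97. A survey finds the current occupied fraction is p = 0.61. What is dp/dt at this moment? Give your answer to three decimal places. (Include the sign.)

Colonization term: c·p·(h−p) = 0.87×0.61×0.3600 = 0.19105.
Extinction term: e·p = 0.15250.
dp/dt = 0.19105 − 0.15250 = 0.03855.

0.039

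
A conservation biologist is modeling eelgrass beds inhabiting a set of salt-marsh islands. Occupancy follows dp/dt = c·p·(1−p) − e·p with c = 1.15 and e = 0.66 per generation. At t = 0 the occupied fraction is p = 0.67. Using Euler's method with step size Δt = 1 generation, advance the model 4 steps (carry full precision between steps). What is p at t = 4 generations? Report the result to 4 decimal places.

0.4320

Update rule: p ← p + [c·p·(1−p) − e·p]·Δt with Δt = 1.
t = 1: p = 0.67000 + (-0.18794) = 0.48206
t = 2: p = 0.48206 + (-0.03103) = 0.45103
t = 3: p = 0.45103 + (-0.01294) = 0.43809
t = 4: p = 0.43809 + (-0.00605) = 0.43204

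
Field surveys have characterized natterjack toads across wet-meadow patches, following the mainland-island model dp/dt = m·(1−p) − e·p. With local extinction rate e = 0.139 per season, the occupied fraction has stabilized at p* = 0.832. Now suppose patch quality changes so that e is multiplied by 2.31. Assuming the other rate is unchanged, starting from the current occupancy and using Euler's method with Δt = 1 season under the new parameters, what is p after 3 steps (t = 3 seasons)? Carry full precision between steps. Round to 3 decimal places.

0.682

Balance m(1−p*) = e·p* gives m = e·p*/(1−p*) = 0.139×0.83200/0.16800 = 0.68838.
Starting from p₀ = 0.83200; update p ← p + (dp/dt)·Δt with the new parameters.
p: 0.83200 → 0.68050  (Δp = -0.15150)
p: 0.68050 → 0.68194  (Δp = +0.00143)
p: 0.68194 → 0.68192  (Δp = -0.00001)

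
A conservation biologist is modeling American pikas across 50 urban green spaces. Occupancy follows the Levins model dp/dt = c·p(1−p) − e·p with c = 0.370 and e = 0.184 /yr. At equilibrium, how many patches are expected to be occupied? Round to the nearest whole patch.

p* = 1 − e/c = 1 − 0.184/0.370 = 0.5027.
Expected occupied patches = N × p* = 50 × 0.5027 = 25.14 ≈ 25.

25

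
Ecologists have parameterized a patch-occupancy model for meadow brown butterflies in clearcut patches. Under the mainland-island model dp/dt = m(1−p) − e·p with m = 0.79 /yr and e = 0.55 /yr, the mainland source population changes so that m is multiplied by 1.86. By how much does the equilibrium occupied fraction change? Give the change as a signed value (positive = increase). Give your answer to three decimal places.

0.138

Before: p* = 0.79/(0.79+0.55) = 0.5896.
After: m = 1.4694, e = 0.55; p* = 1.4694/2.0194 = 0.7276.
Δp* = 0.7276 − 0.5896 = +0.1381.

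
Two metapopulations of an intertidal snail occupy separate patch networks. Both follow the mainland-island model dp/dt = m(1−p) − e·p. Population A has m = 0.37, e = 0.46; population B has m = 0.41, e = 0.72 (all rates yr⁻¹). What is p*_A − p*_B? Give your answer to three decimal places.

A: p*_A = m/(m+e) = 0.37/0.8300 = 0.4458.
B: p*_B = 0.41/1.1300 = 0.3628.
p*_A − p*_B = 0.4458 − 0.3628 = 0.0830.

0.083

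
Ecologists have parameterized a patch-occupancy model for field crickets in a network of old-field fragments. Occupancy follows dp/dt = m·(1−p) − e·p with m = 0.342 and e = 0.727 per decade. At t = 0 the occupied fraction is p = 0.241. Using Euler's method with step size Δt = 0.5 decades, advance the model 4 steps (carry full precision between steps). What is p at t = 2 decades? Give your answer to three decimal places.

Update rule: p ← p + [m·(1−p) − e·p]·Δt with Δt = 0.5.
p: 0.24100 → 0.28319  (Δp = +0.04219)
p: 0.28319 → 0.30282  (Δp = +0.01964)
p: 0.30282 → 0.31196  (Δp = +0.00914)
p: 0.31196 → 0.31622  (Δp = +0.00426)

0.316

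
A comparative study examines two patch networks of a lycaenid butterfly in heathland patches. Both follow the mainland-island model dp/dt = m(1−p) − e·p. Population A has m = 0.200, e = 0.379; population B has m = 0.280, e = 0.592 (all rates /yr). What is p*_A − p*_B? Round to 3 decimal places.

A: p*_A = m/(m+e) = 0.200/0.5790 = 0.3454.
B: p*_B = 0.280/0.8720 = 0.3211.
p*_A − p*_B = 0.3454 − 0.3211 = 0.0243.

0.024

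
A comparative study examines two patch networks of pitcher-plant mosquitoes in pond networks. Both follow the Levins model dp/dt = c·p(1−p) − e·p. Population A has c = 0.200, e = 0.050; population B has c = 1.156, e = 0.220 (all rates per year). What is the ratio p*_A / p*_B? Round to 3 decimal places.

A: p*_A = 1 − 0.050/0.200 = 0.7500.
B: p*_B = 1 − 0.220/1.156 = 0.8097.
p*_A / p*_B = 0.7500/0.8097 = 0.9263.

0.926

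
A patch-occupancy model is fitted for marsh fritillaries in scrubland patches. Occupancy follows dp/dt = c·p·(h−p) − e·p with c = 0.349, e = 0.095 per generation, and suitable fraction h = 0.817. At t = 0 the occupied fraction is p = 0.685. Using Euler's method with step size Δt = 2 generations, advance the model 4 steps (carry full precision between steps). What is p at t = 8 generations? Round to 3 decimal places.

0.560

Update rule: p ← p + [c·p·(h−p) − e·p]·Δt with Δt = 2.
  1  |  dp/dt·Δt = -0.067037  |  p_1 = 0.617963
  2  |  dp/dt·Δt = -0.031561  |  p_2 = 0.586402
  3  |  dp/dt·Δt = -0.017031  |  p_3 = 0.569372
  4  |  dp/dt·Δt = -0.009768  |  p_4 = 0.559604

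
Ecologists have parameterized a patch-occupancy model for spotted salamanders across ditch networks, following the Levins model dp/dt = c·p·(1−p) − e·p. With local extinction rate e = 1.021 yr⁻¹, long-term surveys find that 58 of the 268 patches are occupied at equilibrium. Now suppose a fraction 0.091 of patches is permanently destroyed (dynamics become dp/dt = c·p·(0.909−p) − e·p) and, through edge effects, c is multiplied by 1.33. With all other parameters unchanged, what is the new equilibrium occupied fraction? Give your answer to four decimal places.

Observed p* = 58/268 = 0.21642.
Balance c(1−p*) = e gives c = e/(1 − 0.21642) = 1.021/0.78358 = 1.30299.
New p* = 0.909 − e/c = 0.909 − 1.02100/1.73298 = 0.31984.

0.3198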